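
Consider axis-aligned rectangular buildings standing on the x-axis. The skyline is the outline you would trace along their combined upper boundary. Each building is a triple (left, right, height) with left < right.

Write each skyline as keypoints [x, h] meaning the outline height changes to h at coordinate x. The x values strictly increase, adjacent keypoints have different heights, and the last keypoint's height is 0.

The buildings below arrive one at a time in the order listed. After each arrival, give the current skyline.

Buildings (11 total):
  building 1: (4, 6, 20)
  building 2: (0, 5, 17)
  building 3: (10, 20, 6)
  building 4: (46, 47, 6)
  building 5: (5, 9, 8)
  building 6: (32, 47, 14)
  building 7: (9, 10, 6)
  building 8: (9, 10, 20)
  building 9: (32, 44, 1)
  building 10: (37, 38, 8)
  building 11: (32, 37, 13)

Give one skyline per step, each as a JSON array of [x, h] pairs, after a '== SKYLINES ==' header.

== SKYLINES ==
[[4,20],[6,0]]
[[0,17],[4,20],[6,0]]
[[0,17],[4,20],[6,0],[10,6],[20,0]]
[[0,17],[4,20],[6,0],[10,6],[20,0],[46,6],[47,0]]
[[0,17],[4,20],[6,8],[9,0],[10,6],[20,0],[46,6],[47,0]]
[[0,17],[4,20],[6,8],[9,0],[10,6],[20,0],[32,14],[47,0]]
[[0,17],[4,20],[6,8],[9,6],[20,0],[32,14],[47,0]]
[[0,17],[4,20],[6,8],[9,20],[10,6],[20,0],[32,14],[47,0]]
[[0,17],[4,20],[6,8],[9,20],[10,6],[20,0],[32,14],[47,0]]
[[0,17],[4,20],[6,8],[9,20],[10,6],[20,0],[32,14],[47,0]]
[[0,17],[4,20],[6,8],[9,20],[10,6],[20,0],[32,14],[47,0]]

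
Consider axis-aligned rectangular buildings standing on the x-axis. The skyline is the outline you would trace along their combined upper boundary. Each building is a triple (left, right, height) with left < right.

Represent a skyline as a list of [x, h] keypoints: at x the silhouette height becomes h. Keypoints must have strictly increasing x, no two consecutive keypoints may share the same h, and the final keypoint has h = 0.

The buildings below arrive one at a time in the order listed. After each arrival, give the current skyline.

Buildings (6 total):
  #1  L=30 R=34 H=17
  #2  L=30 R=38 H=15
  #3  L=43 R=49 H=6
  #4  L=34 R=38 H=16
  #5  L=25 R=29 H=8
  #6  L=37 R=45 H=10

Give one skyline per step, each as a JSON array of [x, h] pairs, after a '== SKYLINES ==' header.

== SKYLINES ==
[[30,17],[34,0]]
[[30,17],[34,15],[38,0]]
[[30,17],[34,15],[38,0],[43,6],[49,0]]
[[30,17],[34,16],[38,0],[43,6],[49,0]]
[[25,8],[29,0],[30,17],[34,16],[38,0],[43,6],[49,0]]
[[25,8],[29,0],[30,17],[34,16],[38,10],[45,6],[49,0]]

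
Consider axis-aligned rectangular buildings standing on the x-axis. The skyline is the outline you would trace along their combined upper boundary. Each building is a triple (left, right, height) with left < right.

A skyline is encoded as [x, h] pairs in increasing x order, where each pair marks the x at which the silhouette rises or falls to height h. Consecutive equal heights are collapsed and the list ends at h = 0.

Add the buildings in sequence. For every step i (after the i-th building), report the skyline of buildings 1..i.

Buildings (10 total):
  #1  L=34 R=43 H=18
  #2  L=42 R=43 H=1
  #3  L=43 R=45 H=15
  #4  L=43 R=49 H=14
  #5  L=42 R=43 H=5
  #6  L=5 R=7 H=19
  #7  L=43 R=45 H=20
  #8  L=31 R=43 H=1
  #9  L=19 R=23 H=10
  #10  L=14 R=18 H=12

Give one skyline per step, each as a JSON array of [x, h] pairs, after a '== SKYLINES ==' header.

== SKYLINES ==
[[34,18],[43,0]]
[[34,18],[43,0]]
[[34,18],[43,15],[45,0]]
[[34,18],[43,15],[45,14],[49,0]]
[[34,18],[43,15],[45,14],[49,0]]
[[5,19],[7,0],[34,18],[43,15],[45,14],[49,0]]
[[5,19],[7,0],[34,18],[43,20],[45,14],[49,0]]
[[5,19],[7,0],[31,1],[34,18],[43,20],[45,14],[49,0]]
[[5,19],[7,0],[19,10],[23,0],[31,1],[34,18],[43,20],[45,14],[49,0]]
[[5,19],[7,0],[14,12],[18,0],[19,10],[23,0],[31,1],[34,18],[43,20],[45,14],[49,0]]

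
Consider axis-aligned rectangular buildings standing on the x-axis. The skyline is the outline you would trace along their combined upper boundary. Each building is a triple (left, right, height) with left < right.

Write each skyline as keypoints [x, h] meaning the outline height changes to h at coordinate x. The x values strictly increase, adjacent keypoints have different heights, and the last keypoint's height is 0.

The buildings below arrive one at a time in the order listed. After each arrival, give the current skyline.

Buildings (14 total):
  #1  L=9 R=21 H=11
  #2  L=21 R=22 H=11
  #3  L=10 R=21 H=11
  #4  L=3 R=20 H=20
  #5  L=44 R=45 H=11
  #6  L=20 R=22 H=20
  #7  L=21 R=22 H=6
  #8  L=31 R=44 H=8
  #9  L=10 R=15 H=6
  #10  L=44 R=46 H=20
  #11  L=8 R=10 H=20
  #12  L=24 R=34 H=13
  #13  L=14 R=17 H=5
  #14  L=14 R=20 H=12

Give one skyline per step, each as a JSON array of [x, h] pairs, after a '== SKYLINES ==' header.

== SKYLINES ==
[[9,11],[21,0]]
[[9,11],[22,0]]
[[9,11],[22,0]]
[[3,20],[20,11],[22,0]]
[[3,20],[20,11],[22,0],[44,11],[45,0]]
[[3,20],[22,0],[44,11],[45,0]]
[[3,20],[22,0],[44,11],[45,0]]
[[3,20],[22,0],[31,8],[44,11],[45,0]]
[[3,20],[22,0],[31,8],[44,11],[45,0]]
[[3,20],[22,0],[31,8],[44,20],[46,0]]
[[3,20],[22,0],[31,8],[44,20],[46,0]]
[[3,20],[22,0],[24,13],[34,8],[44,20],[46,0]]
[[3,20],[22,0],[24,13],[34,8],[44,20],[46,0]]
[[3,20],[22,0],[24,13],[34,8],[44,20],[46,0]]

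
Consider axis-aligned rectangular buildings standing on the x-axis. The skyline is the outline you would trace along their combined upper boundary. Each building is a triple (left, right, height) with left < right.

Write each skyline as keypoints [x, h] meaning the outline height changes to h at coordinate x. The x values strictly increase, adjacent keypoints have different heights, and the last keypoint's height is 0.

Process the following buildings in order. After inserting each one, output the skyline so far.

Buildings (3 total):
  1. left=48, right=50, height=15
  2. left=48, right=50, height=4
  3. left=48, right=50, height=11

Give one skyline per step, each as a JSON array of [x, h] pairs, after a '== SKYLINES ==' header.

== SKYLINES ==
[[48,15],[50,0]]
[[48,15],[50,0]]
[[48,15],[50,0]]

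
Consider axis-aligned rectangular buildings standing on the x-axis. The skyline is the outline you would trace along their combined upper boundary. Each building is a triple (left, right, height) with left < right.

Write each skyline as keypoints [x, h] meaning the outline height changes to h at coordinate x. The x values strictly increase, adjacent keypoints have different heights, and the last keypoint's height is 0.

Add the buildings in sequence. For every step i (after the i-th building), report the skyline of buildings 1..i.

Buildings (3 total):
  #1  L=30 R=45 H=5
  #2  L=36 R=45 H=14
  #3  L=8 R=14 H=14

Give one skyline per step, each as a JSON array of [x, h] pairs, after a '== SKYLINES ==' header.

== SKYLINES ==
[[30,5],[45,0]]
[[30,5],[36,14],[45,0]]
[[8,14],[14,0],[30,5],[36,14],[45,0]]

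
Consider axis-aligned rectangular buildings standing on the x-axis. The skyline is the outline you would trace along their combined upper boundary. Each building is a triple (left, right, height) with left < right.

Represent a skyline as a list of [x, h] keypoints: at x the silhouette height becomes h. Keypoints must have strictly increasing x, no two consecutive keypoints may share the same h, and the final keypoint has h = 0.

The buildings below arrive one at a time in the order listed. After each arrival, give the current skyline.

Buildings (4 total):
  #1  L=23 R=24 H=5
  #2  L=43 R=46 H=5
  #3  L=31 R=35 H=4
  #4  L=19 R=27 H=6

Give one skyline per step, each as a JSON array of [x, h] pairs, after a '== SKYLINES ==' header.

== SKYLINES ==
[[23,5],[24,0]]
[[23,5],[24,0],[43,5],[46,0]]
[[23,5],[24,0],[31,4],[35,0],[43,5],[46,0]]
[[19,6],[27,0],[31,4],[35,0],[43,5],[46,0]]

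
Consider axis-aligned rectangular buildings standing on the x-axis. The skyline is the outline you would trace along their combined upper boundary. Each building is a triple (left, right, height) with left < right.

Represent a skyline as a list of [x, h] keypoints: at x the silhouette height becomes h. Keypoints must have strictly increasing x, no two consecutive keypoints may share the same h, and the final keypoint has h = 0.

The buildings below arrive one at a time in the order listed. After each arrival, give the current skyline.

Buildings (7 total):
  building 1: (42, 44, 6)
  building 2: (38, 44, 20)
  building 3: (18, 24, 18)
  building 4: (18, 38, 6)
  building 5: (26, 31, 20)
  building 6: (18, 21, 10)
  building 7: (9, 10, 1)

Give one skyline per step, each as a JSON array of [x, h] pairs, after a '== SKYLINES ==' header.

== SKYLINES ==
[[42,6],[44,0]]
[[38,20],[44,0]]
[[18,18],[24,0],[38,20],[44,0]]
[[18,18],[24,6],[38,20],[44,0]]
[[18,18],[24,6],[26,20],[31,6],[38,20],[44,0]]
[[18,18],[24,6],[26,20],[31,6],[38,20],[44,0]]
[[9,1],[10,0],[18,18],[24,6],[26,20],[31,6],[38,20],[44,0]]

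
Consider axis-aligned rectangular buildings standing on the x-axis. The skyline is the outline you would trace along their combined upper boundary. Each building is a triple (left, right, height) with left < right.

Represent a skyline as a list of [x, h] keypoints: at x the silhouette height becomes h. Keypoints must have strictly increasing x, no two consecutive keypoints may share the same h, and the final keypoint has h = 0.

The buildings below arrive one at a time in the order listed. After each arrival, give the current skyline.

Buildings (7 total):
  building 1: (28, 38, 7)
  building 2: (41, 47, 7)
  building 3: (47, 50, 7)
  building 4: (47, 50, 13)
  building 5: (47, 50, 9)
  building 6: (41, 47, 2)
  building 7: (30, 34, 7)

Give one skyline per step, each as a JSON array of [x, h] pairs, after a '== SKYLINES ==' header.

== SKYLINES ==
[[28,7],[38,0]]
[[28,7],[38,0],[41,7],[47,0]]
[[28,7],[38,0],[41,7],[50,0]]
[[28,7],[38,0],[41,7],[47,13],[50,0]]
[[28,7],[38,0],[41,7],[47,13],[50,0]]
[[28,7],[38,0],[41,7],[47,13],[50,0]]
[[28,7],[38,0],[41,7],[47,13],[50,0]]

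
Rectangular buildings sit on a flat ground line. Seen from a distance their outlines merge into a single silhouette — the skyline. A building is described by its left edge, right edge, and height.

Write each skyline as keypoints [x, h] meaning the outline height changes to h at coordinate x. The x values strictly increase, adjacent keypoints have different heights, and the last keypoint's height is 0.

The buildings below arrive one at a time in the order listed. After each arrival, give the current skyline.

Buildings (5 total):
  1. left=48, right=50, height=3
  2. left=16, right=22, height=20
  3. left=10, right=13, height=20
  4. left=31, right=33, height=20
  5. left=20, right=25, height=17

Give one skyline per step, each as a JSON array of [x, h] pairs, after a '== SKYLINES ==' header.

== SKYLINES ==
[[48,3],[50,0]]
[[16,20],[22,0],[48,3],[50,0]]
[[10,20],[13,0],[16,20],[22,0],[48,3],[50,0]]
[[10,20],[13,0],[16,20],[22,0],[31,20],[33,0],[48,3],[50,0]]
[[10,20],[13,0],[16,20],[22,17],[25,0],[31,20],[33,0],[48,3],[50,0]]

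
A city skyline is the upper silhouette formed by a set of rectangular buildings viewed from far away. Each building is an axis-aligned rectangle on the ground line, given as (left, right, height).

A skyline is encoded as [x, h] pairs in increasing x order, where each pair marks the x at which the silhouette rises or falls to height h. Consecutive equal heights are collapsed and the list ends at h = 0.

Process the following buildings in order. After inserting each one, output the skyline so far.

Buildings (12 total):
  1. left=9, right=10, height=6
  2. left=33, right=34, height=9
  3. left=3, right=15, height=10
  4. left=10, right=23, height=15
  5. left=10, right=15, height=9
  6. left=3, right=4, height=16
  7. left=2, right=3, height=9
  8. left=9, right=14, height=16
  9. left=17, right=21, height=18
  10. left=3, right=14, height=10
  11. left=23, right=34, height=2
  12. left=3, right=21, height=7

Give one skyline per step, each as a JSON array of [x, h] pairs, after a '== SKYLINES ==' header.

== SKYLINES ==
[[9,6],[10,0]]
[[9,6],[10,0],[33,9],[34,0]]
[[3,10],[15,0],[33,9],[34,0]]
[[3,10],[10,15],[23,0],[33,9],[34,0]]
[[3,10],[10,15],[23,0],[33,9],[34,0]]
[[3,16],[4,10],[10,15],[23,0],[33,9],[34,0]]
[[2,9],[3,16],[4,10],[10,15],[23,0],[33,9],[34,0]]
[[2,9],[3,16],[4,10],[9,16],[14,15],[23,0],[33,9],[34,0]]
[[2,9],[3,16],[4,10],[9,16],[14,15],[17,18],[21,15],[23,0],[33,9],[34,0]]
[[2,9],[3,16],[4,10],[9,16],[14,15],[17,18],[21,15],[23,0],[33,9],[34,0]]
[[2,9],[3,16],[4,10],[9,16],[14,15],[17,18],[21,15],[23,2],[33,9],[34,0]]
[[2,9],[3,16],[4,10],[9,16],[14,15],[17,18],[21,15],[23,2],[33,9],[34,0]]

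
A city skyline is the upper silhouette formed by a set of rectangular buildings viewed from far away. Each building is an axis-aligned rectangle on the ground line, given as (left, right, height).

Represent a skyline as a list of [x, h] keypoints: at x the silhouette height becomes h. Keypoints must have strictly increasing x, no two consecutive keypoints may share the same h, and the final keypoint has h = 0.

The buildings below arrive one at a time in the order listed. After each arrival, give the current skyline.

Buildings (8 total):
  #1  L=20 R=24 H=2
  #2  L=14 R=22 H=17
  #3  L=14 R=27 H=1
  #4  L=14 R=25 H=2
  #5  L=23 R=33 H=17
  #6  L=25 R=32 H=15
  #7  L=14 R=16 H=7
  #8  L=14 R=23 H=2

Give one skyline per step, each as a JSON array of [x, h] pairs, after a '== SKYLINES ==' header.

== SKYLINES ==
[[20,2],[24,0]]
[[14,17],[22,2],[24,0]]
[[14,17],[22,2],[24,1],[27,0]]
[[14,17],[22,2],[25,1],[27,0]]
[[14,17],[22,2],[23,17],[33,0]]
[[14,17],[22,2],[23,17],[33,0]]
[[14,17],[22,2],[23,17],[33,0]]
[[14,17],[22,2],[23,17],[33,0]]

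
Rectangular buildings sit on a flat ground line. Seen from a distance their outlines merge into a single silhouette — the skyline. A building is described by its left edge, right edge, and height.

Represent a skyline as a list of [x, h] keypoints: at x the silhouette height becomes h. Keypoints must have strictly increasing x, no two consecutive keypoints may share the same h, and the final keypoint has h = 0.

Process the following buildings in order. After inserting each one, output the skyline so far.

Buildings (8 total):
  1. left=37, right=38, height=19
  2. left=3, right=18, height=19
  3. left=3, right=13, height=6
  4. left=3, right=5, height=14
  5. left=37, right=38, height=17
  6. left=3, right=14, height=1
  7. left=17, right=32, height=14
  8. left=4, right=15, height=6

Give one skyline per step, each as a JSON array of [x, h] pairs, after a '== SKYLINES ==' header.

== SKYLINES ==
[[37,19],[38,0]]
[[3,19],[18,0],[37,19],[38,0]]
[[3,19],[18,0],[37,19],[38,0]]
[[3,19],[18,0],[37,19],[38,0]]
[[3,19],[18,0],[37,19],[38,0]]
[[3,19],[18,0],[37,19],[38,0]]
[[3,19],[18,14],[32,0],[37,19],[38,0]]
[[3,19],[18,14],[32,0],[37,19],[38,0]]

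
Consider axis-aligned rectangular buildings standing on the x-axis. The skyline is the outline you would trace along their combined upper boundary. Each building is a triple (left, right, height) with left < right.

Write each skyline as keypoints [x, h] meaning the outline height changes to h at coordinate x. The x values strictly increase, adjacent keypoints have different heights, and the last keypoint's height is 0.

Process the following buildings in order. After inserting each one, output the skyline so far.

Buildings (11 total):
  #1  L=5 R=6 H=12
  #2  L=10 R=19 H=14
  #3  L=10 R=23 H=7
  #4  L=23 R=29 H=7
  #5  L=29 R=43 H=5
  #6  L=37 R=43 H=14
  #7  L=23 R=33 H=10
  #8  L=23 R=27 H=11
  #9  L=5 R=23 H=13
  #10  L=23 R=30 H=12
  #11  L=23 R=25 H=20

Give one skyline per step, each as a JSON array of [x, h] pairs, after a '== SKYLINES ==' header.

== SKYLINES ==
[[5,12],[6,0]]
[[5,12],[6,0],[10,14],[19,0]]
[[5,12],[6,0],[10,14],[19,7],[23,0]]
[[5,12],[6,0],[10,14],[19,7],[29,0]]
[[5,12],[6,0],[10,14],[19,7],[29,5],[43,0]]
[[5,12],[6,0],[10,14],[19,7],[29,5],[37,14],[43,0]]
[[5,12],[6,0],[10,14],[19,7],[23,10],[33,5],[37,14],[43,0]]
[[5,12],[6,0],[10,14],[19,7],[23,11],[27,10],[33,5],[37,14],[43,0]]
[[5,13],[10,14],[19,13],[23,11],[27,10],[33,5],[37,14],[43,0]]
[[5,13],[10,14],[19,13],[23,12],[30,10],[33,5],[37,14],[43,0]]
[[5,13],[10,14],[19,13],[23,20],[25,12],[30,10],[33,5],[37,14],[43,0]]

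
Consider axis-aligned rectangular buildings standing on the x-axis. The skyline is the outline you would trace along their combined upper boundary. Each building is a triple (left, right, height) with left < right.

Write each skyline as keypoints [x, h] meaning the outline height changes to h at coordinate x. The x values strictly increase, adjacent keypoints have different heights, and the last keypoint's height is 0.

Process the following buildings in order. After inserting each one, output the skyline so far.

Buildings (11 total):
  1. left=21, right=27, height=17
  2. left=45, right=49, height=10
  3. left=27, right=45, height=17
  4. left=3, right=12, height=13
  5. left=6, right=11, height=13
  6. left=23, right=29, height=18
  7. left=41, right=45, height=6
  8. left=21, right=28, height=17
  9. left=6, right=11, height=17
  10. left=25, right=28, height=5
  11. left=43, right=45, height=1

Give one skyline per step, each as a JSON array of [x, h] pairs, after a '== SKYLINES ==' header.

== SKYLINES ==
[[21,17],[27,0]]
[[21,17],[27,0],[45,10],[49,0]]
[[21,17],[45,10],[49,0]]
[[3,13],[12,0],[21,17],[45,10],[49,0]]
[[3,13],[12,0],[21,17],[45,10],[49,0]]
[[3,13],[12,0],[21,17],[23,18],[29,17],[45,10],[49,0]]
[[3,13],[12,0],[21,17],[23,18],[29,17],[45,10],[49,0]]
[[3,13],[12,0],[21,17],[23,18],[29,17],[45,10],[49,0]]
[[3,13],[6,17],[11,13],[12,0],[21,17],[23,18],[29,17],[45,10],[49,0]]
[[3,13],[6,17],[11,13],[12,0],[21,17],[23,18],[29,17],[45,10],[49,0]]
[[3,13],[6,17],[11,13],[12,0],[21,17],[23,18],[29,17],[45,10],[49,0]]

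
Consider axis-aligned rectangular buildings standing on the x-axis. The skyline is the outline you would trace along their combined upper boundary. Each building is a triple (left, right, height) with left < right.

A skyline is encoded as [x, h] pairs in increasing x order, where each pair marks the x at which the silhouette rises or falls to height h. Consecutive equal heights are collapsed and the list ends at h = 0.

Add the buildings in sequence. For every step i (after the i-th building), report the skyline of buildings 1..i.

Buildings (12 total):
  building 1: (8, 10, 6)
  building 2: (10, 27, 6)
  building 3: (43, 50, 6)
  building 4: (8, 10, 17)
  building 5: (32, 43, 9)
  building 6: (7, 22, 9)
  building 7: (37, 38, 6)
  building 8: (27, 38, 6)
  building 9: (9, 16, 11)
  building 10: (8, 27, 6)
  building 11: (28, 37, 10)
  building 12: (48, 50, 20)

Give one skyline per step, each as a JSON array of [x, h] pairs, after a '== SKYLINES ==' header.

== SKYLINES ==
[[8,6],[10,0]]
[[8,6],[27,0]]
[[8,6],[27,0],[43,6],[50,0]]
[[8,17],[10,6],[27,0],[43,6],[50,0]]
[[8,17],[10,6],[27,0],[32,9],[43,6],[50,0]]
[[7,9],[8,17],[10,9],[22,6],[27,0],[32,9],[43,6],[50,0]]
[[7,9],[8,17],[10,9],[22,6],[27,0],[32,9],[43,6],[50,0]]
[[7,9],[8,17],[10,9],[22,6],[32,9],[43,6],[50,0]]
[[7,9],[8,17],[10,11],[16,9],[22,6],[32,9],[43,6],[50,0]]
[[7,9],[8,17],[10,11],[16,9],[22,6],[32,9],[43,6],[50,0]]
[[7,9],[8,17],[10,11],[16,9],[22,6],[28,10],[37,9],[43,6],[50,0]]
[[7,9],[8,17],[10,11],[16,9],[22,6],[28,10],[37,9],[43,6],[48,20],[50,0]]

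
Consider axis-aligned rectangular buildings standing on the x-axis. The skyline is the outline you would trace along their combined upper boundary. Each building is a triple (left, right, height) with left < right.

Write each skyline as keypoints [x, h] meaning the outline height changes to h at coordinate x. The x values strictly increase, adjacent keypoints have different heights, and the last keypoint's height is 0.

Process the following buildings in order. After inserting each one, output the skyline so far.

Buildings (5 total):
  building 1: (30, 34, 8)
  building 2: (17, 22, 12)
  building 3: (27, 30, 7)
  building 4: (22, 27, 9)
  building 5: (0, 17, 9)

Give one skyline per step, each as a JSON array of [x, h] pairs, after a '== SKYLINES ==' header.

== SKYLINES ==
[[30,8],[34,0]]
[[17,12],[22,0],[30,8],[34,0]]
[[17,12],[22,0],[27,7],[30,8],[34,0]]
[[17,12],[22,9],[27,7],[30,8],[34,0]]
[[0,9],[17,12],[22,9],[27,7],[30,8],[34,0]]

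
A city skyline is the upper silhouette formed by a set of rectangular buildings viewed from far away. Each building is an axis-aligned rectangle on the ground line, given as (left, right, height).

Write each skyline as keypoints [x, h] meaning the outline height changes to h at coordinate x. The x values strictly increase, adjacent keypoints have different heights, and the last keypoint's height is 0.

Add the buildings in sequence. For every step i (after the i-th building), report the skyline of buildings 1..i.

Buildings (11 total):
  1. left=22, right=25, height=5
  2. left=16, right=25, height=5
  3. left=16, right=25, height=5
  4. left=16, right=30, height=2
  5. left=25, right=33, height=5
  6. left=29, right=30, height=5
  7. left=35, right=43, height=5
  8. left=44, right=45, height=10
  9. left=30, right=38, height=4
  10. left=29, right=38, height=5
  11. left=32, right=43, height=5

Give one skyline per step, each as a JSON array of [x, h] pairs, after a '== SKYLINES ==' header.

== SKYLINES ==
[[22,5],[25,0]]
[[16,5],[25,0]]
[[16,5],[25,0]]
[[16,5],[25,2],[30,0]]
[[16,5],[33,0]]
[[16,5],[33,0]]
[[16,5],[33,0],[35,5],[43,0]]
[[16,5],[33,0],[35,5],[43,0],[44,10],[45,0]]
[[16,5],[33,4],[35,5],[43,0],[44,10],[45,0]]
[[16,5],[43,0],[44,10],[45,0]]
[[16,5],[43,0],[44,10],[45,0]]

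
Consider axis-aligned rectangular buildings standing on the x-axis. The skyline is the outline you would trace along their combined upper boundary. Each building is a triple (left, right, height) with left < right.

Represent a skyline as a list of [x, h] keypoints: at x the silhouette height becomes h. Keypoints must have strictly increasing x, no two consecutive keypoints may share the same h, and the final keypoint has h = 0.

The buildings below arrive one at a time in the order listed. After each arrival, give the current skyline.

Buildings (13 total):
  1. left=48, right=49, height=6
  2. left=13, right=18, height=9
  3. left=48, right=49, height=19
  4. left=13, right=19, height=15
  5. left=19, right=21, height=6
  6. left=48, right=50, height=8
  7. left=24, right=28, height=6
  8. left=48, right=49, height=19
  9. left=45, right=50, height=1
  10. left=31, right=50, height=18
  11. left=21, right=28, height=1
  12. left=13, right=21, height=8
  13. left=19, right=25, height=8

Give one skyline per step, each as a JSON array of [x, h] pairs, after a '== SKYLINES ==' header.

== SKYLINES ==
[[48,6],[49,0]]
[[13,9],[18,0],[48,6],[49,0]]
[[13,9],[18,0],[48,19],[49,0]]
[[13,15],[19,0],[48,19],[49,0]]
[[13,15],[19,6],[21,0],[48,19],[49,0]]
[[13,15],[19,6],[21,0],[48,19],[49,8],[50,0]]
[[13,15],[19,6],[21,0],[24,6],[28,0],[48,19],[49,8],[50,0]]
[[13,15],[19,6],[21,0],[24,6],[28,0],[48,19],[49,8],[50,0]]
[[13,15],[19,6],[21,0],[24,6],[28,0],[45,1],[48,19],[49,8],[50,0]]
[[13,15],[19,6],[21,0],[24,6],[28,0],[31,18],[48,19],[49,18],[50,0]]
[[13,15],[19,6],[21,1],[24,6],[28,0],[31,18],[48,19],[49,18],[50,0]]
[[13,15],[19,8],[21,1],[24,6],[28,0],[31,18],[48,19],[49,18],[50,0]]
[[13,15],[19,8],[25,6],[28,0],[31,18],[48,19],[49,18],[50,0]]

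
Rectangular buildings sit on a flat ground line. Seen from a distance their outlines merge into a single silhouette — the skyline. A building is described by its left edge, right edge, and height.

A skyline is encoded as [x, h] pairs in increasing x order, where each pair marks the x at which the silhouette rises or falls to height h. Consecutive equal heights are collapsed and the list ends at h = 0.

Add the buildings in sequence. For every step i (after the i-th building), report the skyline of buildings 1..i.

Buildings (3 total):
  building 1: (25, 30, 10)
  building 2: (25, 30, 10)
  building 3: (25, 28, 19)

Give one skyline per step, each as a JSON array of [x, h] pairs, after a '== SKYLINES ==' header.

== SKYLINES ==
[[25,10],[30,0]]
[[25,10],[30,0]]
[[25,19],[28,10],[30,0]]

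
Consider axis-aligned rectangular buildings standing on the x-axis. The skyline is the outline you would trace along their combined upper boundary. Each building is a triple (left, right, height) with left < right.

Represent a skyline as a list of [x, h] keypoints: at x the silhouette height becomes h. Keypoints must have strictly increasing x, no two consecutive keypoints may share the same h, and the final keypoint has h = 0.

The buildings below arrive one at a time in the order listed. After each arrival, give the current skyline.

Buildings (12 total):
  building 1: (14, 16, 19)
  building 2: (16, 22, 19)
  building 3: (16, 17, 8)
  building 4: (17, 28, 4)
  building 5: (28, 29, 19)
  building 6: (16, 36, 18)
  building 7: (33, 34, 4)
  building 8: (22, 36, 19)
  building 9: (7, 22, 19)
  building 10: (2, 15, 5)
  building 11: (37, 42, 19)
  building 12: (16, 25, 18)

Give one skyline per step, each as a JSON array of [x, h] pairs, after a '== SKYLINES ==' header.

== SKYLINES ==
[[14,19],[16,0]]
[[14,19],[22,0]]
[[14,19],[22,0]]
[[14,19],[22,4],[28,0]]
[[14,19],[22,4],[28,19],[29,0]]
[[14,19],[22,18],[28,19],[29,18],[36,0]]
[[14,19],[22,18],[28,19],[29,18],[36,0]]
[[14,19],[36,0]]
[[7,19],[36,0]]
[[2,5],[7,19],[36,0]]
[[2,5],[7,19],[36,0],[37,19],[42,0]]
[[2,5],[7,19],[36,0],[37,19],[42,0]]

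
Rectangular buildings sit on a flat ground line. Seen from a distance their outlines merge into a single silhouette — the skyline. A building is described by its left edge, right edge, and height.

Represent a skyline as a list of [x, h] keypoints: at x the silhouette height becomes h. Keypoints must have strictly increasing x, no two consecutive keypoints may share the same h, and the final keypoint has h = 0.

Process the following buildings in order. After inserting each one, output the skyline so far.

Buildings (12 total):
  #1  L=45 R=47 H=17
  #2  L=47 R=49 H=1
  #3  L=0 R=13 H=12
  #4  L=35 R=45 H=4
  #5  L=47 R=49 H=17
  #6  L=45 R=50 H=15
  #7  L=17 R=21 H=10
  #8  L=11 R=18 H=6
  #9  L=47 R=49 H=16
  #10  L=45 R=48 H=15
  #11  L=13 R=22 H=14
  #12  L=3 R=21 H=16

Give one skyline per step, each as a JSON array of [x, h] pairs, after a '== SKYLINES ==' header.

== SKYLINES ==
[[45,17],[47,0]]
[[45,17],[47,1],[49,0]]
[[0,12],[13,0],[45,17],[47,1],[49,0]]
[[0,12],[13,0],[35,4],[45,17],[47,1],[49,0]]
[[0,12],[13,0],[35,4],[45,17],[49,0]]
[[0,12],[13,0],[35,4],[45,17],[49,15],[50,0]]
[[0,12],[13,0],[17,10],[21,0],[35,4],[45,17],[49,15],[50,0]]
[[0,12],[13,6],[17,10],[21,0],[35,4],[45,17],[49,15],[50,0]]
[[0,12],[13,6],[17,10],[21,0],[35,4],[45,17],[49,15],[50,0]]
[[0,12],[13,6],[17,10],[21,0],[35,4],[45,17],[49,15],[50,0]]
[[0,12],[13,14],[22,0],[35,4],[45,17],[49,15],[50,0]]
[[0,12],[3,16],[21,14],[22,0],[35,4],[45,17],[49,15],[50,0]]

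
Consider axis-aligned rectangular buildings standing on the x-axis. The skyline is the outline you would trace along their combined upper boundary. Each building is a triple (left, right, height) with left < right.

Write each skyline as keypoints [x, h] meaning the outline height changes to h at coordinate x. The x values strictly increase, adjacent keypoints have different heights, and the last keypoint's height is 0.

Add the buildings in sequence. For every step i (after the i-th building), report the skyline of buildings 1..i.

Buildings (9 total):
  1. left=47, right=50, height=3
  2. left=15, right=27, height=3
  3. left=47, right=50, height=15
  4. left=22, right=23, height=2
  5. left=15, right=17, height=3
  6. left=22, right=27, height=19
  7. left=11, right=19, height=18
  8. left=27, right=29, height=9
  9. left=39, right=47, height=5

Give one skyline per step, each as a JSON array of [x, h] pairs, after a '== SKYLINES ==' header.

== SKYLINES ==
[[47,3],[50,0]]
[[15,3],[27,0],[47,3],[50,0]]
[[15,3],[27,0],[47,15],[50,0]]
[[15,3],[27,0],[47,15],[50,0]]
[[15,3],[27,0],[47,15],[50,0]]
[[15,3],[22,19],[27,0],[47,15],[50,0]]
[[11,18],[19,3],[22,19],[27,0],[47,15],[50,0]]
[[11,18],[19,3],[22,19],[27,9],[29,0],[47,15],[50,0]]
[[11,18],[19,3],[22,19],[27,9],[29,0],[39,5],[47,15],[50,0]]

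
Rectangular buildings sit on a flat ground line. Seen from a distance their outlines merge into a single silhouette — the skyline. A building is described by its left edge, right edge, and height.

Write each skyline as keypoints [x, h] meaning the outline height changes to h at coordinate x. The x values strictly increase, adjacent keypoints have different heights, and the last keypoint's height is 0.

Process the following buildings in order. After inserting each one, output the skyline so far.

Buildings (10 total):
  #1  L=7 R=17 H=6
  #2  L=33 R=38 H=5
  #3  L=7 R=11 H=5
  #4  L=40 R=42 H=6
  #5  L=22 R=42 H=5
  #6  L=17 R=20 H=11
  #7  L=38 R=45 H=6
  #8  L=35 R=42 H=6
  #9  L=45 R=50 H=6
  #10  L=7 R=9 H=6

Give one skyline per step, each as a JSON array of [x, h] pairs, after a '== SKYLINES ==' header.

== SKYLINES ==
[[7,6],[17,0]]
[[7,6],[17,0],[33,5],[38,0]]
[[7,6],[17,0],[33,5],[38,0]]
[[7,6],[17,0],[33,5],[38,0],[40,6],[42,0]]
[[7,6],[17,0],[22,5],[40,6],[42,0]]
[[7,6],[17,11],[20,0],[22,5],[40,6],[42,0]]
[[7,6],[17,11],[20,0],[22,5],[38,6],[45,0]]
[[7,6],[17,11],[20,0],[22,5],[35,6],[45,0]]
[[7,6],[17,11],[20,0],[22,5],[35,6],[50,0]]
[[7,6],[17,11],[20,0],[22,5],[35,6],[50,0]]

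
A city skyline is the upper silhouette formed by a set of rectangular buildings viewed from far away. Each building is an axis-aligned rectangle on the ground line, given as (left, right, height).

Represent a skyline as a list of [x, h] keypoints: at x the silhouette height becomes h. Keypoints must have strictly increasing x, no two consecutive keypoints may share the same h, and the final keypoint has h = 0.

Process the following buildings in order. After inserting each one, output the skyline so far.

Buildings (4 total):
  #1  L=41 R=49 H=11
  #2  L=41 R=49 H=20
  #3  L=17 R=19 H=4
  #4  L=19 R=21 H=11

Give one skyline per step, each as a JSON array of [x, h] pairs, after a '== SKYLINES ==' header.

== SKYLINES ==
[[41,11],[49,0]]
[[41,20],[49,0]]
[[17,4],[19,0],[41,20],[49,0]]
[[17,4],[19,11],[21,0],[41,20],[49,0]]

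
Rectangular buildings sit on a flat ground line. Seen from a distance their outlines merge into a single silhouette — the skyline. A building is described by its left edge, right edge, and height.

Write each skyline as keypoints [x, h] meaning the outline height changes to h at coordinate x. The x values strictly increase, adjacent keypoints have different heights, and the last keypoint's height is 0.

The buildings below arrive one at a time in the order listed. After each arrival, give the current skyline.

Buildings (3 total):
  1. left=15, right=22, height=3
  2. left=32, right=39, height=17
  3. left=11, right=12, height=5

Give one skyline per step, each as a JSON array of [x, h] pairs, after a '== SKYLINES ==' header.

== SKYLINES ==
[[15,3],[22,0]]
[[15,3],[22,0],[32,17],[39,0]]
[[11,5],[12,0],[15,3],[22,0],[32,17],[39,0]]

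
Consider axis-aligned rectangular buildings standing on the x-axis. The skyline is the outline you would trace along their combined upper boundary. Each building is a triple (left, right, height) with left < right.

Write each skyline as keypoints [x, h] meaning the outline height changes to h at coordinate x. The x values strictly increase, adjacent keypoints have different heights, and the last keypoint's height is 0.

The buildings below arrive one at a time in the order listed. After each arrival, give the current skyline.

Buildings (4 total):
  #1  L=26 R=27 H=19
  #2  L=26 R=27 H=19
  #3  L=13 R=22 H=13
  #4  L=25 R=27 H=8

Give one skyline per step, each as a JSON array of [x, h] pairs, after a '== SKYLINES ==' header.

== SKYLINES ==
[[26,19],[27,0]]
[[26,19],[27,0]]
[[13,13],[22,0],[26,19],[27,0]]
[[13,13],[22,0],[25,8],[26,19],[27,0]]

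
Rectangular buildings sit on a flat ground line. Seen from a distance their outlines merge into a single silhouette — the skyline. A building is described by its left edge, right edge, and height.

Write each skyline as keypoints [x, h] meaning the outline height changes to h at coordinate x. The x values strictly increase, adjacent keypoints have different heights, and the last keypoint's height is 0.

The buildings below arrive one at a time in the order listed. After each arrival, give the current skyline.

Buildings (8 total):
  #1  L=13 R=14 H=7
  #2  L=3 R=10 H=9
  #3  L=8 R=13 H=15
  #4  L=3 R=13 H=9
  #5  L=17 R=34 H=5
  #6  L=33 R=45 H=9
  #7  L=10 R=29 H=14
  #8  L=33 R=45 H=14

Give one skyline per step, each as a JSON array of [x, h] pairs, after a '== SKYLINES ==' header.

== SKYLINES ==
[[13,7],[14,0]]
[[3,9],[10,0],[13,7],[14,0]]
[[3,9],[8,15],[13,7],[14,0]]
[[3,9],[8,15],[13,7],[14,0]]
[[3,9],[8,15],[13,7],[14,0],[17,5],[34,0]]
[[3,9],[8,15],[13,7],[14,0],[17,5],[33,9],[45,0]]
[[3,9],[8,15],[13,14],[29,5],[33,9],[45,0]]
[[3,9],[8,15],[13,14],[29,5],[33,14],[45,0]]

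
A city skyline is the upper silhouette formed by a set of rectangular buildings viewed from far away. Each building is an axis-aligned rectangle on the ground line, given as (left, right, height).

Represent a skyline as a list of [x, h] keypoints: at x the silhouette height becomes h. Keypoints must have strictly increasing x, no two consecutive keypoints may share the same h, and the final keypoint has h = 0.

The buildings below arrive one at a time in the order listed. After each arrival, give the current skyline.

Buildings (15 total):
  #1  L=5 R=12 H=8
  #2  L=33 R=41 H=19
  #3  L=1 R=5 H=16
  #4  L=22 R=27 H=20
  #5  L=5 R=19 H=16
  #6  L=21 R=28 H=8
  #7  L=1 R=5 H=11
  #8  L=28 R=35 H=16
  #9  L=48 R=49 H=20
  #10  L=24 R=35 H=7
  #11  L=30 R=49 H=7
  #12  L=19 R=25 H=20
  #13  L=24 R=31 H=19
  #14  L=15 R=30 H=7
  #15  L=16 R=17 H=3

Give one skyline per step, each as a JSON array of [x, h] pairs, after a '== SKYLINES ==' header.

== SKYLINES ==
[[5,8],[12,0]]
[[5,8],[12,0],[33,19],[41,0]]
[[1,16],[5,8],[12,0],[33,19],[41,0]]
[[1,16],[5,8],[12,0],[22,20],[27,0],[33,19],[41,0]]
[[1,16],[19,0],[22,20],[27,0],[33,19],[41,0]]
[[1,16],[19,0],[21,8],[22,20],[27,8],[28,0],[33,19],[41,0]]
[[1,16],[19,0],[21,8],[22,20],[27,8],[28,0],[33,19],[41,0]]
[[1,16],[19,0],[21,8],[22,20],[27,8],[28,16],[33,19],[41,0]]
[[1,16],[19,0],[21,8],[22,20],[27,8],[28,16],[33,19],[41,0],[48,20],[49,0]]
[[1,16],[19,0],[21,8],[22,20],[27,8],[28,16],[33,19],[41,0],[48,20],[49,0]]
[[1,16],[19,0],[21,8],[22,20],[27,8],[28,16],[33,19],[41,7],[48,20],[49,0]]
[[1,16],[19,20],[27,8],[28,16],[33,19],[41,7],[48,20],[49,0]]
[[1,16],[19,20],[27,19],[31,16],[33,19],[41,7],[48,20],[49,0]]
[[1,16],[19,20],[27,19],[31,16],[33,19],[41,7],[48,20],[49,0]]
[[1,16],[19,20],[27,19],[31,16],[33,19],[41,7],[48,20],[49,0]]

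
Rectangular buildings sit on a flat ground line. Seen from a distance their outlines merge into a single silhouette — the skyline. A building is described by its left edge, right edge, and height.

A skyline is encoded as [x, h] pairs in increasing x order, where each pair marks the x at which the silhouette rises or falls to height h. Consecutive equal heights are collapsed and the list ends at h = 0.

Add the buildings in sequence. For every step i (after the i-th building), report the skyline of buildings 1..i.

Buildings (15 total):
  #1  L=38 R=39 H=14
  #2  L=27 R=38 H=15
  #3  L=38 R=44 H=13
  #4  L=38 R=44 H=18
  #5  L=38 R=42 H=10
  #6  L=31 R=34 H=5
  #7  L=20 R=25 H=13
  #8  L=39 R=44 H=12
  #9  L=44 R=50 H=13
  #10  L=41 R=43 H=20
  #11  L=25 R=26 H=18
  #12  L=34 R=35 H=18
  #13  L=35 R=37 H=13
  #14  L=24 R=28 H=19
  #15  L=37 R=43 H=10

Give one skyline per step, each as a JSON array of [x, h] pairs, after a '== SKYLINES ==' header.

== SKYLINES ==
[[38,14],[39,0]]
[[27,15],[38,14],[39,0]]
[[27,15],[38,14],[39,13],[44,0]]
[[27,15],[38,18],[44,0]]
[[27,15],[38,18],[44,0]]
[[27,15],[38,18],[44,0]]
[[20,13],[25,0],[27,15],[38,18],[44,0]]
[[20,13],[25,0],[27,15],[38,18],[44,0]]
[[20,13],[25,0],[27,15],[38,18],[44,13],[50,0]]
[[20,13],[25,0],[27,15],[38,18],[41,20],[43,18],[44,13],[50,0]]
[[20,13],[25,18],[26,0],[27,15],[38,18],[41,20],[43,18],[44,13],[50,0]]
[[20,13],[25,18],[26,0],[27,15],[34,18],[35,15],[38,18],[41,20],[43,18],[44,13],[50,0]]
[[20,13],[25,18],[26,0],[27,15],[34,18],[35,15],[38,18],[41,20],[43,18],[44,13],[50,0]]
[[20,13],[24,19],[28,15],[34,18],[35,15],[38,18],[41,20],[43,18],[44,13],[50,0]]
[[20,13],[24,19],[28,15],[34,18],[35,15],[38,18],[41,20],[43,18],[44,13],[50,0]]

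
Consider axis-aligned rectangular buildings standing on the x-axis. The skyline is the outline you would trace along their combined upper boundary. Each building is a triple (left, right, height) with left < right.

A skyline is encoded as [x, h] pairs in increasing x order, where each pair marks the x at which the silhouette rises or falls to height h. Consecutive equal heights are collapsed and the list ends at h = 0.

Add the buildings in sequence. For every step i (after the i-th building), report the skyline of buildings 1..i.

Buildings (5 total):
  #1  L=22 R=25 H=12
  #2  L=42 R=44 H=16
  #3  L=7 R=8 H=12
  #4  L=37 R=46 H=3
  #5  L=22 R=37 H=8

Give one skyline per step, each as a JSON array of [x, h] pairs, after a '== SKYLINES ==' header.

== SKYLINES ==
[[22,12],[25,0]]
[[22,12],[25,0],[42,16],[44,0]]
[[7,12],[8,0],[22,12],[25,0],[42,16],[44,0]]
[[7,12],[8,0],[22,12],[25,0],[37,3],[42,16],[44,3],[46,0]]
[[7,12],[8,0],[22,12],[25,8],[37,3],[42,16],[44,3],[46,0]]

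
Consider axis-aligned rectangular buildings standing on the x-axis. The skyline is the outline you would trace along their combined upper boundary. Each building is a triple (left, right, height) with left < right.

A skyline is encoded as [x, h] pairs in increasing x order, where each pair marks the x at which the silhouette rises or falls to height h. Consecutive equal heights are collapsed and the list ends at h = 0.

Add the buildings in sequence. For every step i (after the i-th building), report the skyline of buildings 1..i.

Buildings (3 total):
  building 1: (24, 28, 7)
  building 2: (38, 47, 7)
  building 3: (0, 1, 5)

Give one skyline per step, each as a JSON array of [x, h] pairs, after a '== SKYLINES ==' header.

== SKYLINES ==
[[24,7],[28,0]]
[[24,7],[28,0],[38,7],[47,0]]
[[0,5],[1,0],[24,7],[28,0],[38,7],[47,0]]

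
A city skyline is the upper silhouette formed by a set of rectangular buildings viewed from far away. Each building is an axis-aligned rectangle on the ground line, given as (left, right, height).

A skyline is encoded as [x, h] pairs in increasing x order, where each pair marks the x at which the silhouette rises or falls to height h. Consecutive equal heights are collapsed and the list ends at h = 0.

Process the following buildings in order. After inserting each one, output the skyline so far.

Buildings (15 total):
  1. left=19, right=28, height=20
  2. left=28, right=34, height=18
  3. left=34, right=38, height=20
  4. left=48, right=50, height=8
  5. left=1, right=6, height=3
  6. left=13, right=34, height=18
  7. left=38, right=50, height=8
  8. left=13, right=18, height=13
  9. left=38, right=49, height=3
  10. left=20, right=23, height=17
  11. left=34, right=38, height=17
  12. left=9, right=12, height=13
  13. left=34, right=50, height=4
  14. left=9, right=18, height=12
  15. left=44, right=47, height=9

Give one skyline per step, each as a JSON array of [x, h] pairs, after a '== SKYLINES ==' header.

== SKYLINES ==
[[19,20],[28,0]]
[[19,20],[28,18],[34,0]]
[[19,20],[28,18],[34,20],[38,0]]
[[19,20],[28,18],[34,20],[38,0],[48,8],[50,0]]
[[1,3],[6,0],[19,20],[28,18],[34,20],[38,0],[48,8],[50,0]]
[[1,3],[6,0],[13,18],[19,20],[28,18],[34,20],[38,0],[48,8],[50,0]]
[[1,3],[6,0],[13,18],[19,20],[28,18],[34,20],[38,8],[50,0]]
[[1,3],[6,0],[13,18],[19,20],[28,18],[34,20],[38,8],[50,0]]
[[1,3],[6,0],[13,18],[19,20],[28,18],[34,20],[38,8],[50,0]]
[[1,3],[6,0],[13,18],[19,20],[28,18],[34,20],[38,8],[50,0]]
[[1,3],[6,0],[13,18],[19,20],[28,18],[34,20],[38,8],[50,0]]
[[1,3],[6,0],[9,13],[12,0],[13,18],[19,20],[28,18],[34,20],[38,8],[50,0]]
[[1,3],[6,0],[9,13],[12,0],[13,18],[19,20],[28,18],[34,20],[38,8],[50,0]]
[[1,3],[6,0],[9,13],[12,12],[13,18],[19,20],[28,18],[34,20],[38,8],[50,0]]
[[1,3],[6,0],[9,13],[12,12],[13,18],[19,20],[28,18],[34,20],[38,8],[44,9],[47,8],[50,0]]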